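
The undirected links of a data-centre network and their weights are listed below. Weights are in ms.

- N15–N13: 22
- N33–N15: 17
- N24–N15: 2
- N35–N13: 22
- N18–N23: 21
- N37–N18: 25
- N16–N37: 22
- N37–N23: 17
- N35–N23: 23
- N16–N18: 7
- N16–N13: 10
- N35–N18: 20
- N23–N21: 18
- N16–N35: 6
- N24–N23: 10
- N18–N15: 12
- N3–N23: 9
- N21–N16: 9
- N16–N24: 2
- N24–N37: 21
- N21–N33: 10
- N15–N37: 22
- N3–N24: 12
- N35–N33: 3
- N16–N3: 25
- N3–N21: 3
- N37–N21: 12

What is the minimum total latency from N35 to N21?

Candidate routes:
N35–N33–N21: 3+10 = 13
N35–N16–N21: 6+9 = 15
Cheapest is N35–N33–N21 at 13 ms.

13 ms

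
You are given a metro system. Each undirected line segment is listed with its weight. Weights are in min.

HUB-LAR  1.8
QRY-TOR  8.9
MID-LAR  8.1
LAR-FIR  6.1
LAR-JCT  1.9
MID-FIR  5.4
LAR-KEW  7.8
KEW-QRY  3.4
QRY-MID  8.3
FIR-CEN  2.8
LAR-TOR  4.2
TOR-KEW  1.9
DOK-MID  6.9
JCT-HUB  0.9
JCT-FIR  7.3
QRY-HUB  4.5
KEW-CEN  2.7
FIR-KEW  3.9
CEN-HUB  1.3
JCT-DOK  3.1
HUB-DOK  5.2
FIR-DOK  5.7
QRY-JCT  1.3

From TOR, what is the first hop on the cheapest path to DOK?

Compare a few routes:
TOR → KEW → QRY → JCT → DOK: 1.9+3.4+1.3+3.1 = 9.7
TOR → LAR → HUB → JCT → DOK: 4.2+1.8+0.9+3.1 = 10
TOR → LAR → JCT → DOK: 4.2+1.9+3.1 = 9.2
TOR → KEW → CEN → HUB → JCT → DOK: 1.9+2.7+1.3+0.9+3.1 = 9.9
The minimum is 9.2 min via TOR → LAR → JCT → DOK.
So from TOR the first move is to LAR.

LAR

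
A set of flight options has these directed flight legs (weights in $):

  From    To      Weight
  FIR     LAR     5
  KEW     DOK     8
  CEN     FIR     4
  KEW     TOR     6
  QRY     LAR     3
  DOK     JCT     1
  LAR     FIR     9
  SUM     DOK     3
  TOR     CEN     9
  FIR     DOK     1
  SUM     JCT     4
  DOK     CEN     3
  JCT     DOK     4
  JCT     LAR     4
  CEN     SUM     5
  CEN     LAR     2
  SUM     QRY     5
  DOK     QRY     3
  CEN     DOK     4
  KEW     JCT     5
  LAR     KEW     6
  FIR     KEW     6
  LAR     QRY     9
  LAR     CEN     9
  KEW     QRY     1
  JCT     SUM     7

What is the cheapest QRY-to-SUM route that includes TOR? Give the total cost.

$29

Shortest QRY→TOR: QRY → LAR → KEW → TOR = 15
Best TOR to SUM: TOR → CEN → SUM costing 14
Total via TOR: 15 + 14 = $29.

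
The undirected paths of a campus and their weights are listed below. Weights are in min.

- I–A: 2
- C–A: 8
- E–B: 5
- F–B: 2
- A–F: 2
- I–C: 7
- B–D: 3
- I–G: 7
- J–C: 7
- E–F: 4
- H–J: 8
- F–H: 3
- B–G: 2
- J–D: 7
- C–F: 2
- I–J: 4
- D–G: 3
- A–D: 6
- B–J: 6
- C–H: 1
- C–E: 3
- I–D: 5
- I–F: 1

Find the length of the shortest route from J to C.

Enumerating some paths:
J - I - F - H - C: 4+1+3+1 = 9
J - C: 7 = 7
Cheapest is J - C at 7 min.

7 min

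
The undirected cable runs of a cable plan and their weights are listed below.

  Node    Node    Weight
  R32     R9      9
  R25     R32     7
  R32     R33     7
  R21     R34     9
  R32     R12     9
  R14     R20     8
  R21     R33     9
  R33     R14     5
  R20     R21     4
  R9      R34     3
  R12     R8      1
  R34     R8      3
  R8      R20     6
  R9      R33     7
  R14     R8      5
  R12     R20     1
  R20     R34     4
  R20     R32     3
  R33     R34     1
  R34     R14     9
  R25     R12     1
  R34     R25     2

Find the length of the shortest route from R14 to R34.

Compare a few routes:
R14 → R8 → R12 → R25 → R34: 5+1+1+2 = 9
R14 → R34: 9 = 9
R14 → R8 → R34: 5+3 = 8
R14 → R33 → R34: 5+1 = 6
Cheapest is R14 → R33 → R34 at 6.

6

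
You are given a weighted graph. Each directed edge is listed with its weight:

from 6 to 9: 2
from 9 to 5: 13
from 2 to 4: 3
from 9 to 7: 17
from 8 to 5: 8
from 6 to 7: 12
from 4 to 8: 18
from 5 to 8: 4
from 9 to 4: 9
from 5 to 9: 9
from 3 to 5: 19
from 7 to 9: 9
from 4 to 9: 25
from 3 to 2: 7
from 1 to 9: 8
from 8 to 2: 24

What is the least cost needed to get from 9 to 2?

Enumerating some paths:
9–4–8–2: 9+18+24 = 51
9–5–8–2: 13+4+24 = 41
The minimum is 41 via 9–5–8–2.

41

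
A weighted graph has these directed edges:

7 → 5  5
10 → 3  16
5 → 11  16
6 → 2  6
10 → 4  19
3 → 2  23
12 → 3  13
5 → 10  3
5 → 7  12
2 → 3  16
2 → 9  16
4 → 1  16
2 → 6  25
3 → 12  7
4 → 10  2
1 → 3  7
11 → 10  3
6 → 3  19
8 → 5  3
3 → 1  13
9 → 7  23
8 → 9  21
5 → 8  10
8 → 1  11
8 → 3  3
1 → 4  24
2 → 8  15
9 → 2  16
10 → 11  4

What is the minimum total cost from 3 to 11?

Shortest distances from 3:
3: 0
12: 7  (via 3)
1: 13  (via 3)
2: 23  (via 3)
4: 37  (via 1)
8: 38  (via 2)
9: 39  (via 2)
10: 39  (via 4)
5: 41  (via 8)
11: 43  (via 10)
Shortest route: 3–1–4–10–11 = 43.

43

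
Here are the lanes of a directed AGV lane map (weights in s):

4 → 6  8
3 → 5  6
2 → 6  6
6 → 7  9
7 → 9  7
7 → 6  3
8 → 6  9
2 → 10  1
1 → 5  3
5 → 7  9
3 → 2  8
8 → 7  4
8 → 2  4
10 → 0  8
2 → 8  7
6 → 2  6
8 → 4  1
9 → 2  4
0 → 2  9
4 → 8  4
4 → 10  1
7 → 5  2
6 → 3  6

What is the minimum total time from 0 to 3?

21 s

Shortest distances from 0:
0: 0
2: 9  (via 0)
10: 10  (via 2)
6: 15  (via 2)
8: 16  (via 2)
4: 17  (via 8)
7: 20  (via 8)
3: 21  (via 6)
Shortest route: 0 → 2 → 6 → 3 = 21 s.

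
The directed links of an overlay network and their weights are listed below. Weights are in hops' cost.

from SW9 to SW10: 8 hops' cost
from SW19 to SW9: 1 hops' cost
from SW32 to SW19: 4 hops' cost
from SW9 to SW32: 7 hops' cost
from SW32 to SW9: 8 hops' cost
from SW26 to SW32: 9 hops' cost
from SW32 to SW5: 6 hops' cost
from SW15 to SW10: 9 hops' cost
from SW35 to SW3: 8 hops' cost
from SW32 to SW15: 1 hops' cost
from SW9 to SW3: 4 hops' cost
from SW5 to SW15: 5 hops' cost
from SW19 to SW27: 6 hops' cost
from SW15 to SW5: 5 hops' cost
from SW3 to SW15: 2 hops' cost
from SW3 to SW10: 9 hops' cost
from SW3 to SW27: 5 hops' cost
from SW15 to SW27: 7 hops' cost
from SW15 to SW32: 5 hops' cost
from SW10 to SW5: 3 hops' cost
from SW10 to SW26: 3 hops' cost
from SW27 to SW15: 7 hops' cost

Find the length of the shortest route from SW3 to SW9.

Settle nodes by increasing distance from SW3:
SW3: 0
SW15: 2  (via SW3)
SW27: 5  (via SW3)
SW32: 7  (via SW15)
SW5: 7  (via SW15)
SW10: 9  (via SW3)
SW19: 11  (via SW32)
SW26: 12  (via SW10)
SW9: 12  (via SW19)
Shortest route: SW3 → SW15 → SW32 → SW19 → SW9 = 12 hops' cost.

12 hops' cost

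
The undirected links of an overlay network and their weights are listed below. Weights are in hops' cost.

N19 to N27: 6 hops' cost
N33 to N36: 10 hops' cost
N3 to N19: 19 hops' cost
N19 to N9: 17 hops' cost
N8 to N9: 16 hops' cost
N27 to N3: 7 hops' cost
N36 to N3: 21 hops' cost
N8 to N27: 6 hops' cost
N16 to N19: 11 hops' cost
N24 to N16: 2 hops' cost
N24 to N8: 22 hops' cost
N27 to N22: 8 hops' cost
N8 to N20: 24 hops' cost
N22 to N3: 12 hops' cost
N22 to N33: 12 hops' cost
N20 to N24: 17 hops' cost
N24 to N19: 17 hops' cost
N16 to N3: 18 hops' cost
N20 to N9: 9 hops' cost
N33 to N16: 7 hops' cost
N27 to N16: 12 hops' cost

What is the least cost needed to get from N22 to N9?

Shortest distances from N22:
N22: 0
N27: 8  (via N22)
N33: 12  (via N22)
N3: 12  (via N22)
N8: 14  (via N27)
N19: 14  (via N27)
N16: 19  (via N33)
N24: 21  (via N16)
N36: 22  (via N33)
N9: 30  (via N8)
Shortest route: N22 → N27 → N8 → N9 = 30 hops' cost.

30 hops' cost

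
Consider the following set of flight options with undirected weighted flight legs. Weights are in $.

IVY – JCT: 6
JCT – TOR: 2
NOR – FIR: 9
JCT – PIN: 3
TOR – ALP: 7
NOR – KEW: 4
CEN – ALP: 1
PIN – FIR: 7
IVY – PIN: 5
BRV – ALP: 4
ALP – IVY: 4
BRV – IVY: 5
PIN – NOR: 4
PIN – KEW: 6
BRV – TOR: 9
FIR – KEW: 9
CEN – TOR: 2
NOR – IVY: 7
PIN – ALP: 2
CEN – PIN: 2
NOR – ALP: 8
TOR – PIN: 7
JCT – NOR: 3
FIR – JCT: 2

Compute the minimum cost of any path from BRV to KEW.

$12

Compare a few routes:
BRV → ALP → CEN → PIN → KEW: 4+1+2+6 = 13
BRV → ALP → PIN → NOR → KEW: 4+2+4+4 = 14
BRV → ALP → PIN → KEW: 4+2+6 = 12
The minimum is $12 via BRV → ALP → PIN → KEW.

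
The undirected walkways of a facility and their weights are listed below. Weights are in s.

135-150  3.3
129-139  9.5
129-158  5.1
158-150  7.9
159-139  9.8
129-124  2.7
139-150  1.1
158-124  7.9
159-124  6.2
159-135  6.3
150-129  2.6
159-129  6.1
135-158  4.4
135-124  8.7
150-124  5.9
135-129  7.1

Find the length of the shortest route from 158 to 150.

Shortest distances from 158:
158: 0
135: 4.4  (via 158)
129: 5.1  (via 158)
150: 7.7  (via 135)
Shortest route: 158 → 135 → 150 = 7.7 s.

7.7 s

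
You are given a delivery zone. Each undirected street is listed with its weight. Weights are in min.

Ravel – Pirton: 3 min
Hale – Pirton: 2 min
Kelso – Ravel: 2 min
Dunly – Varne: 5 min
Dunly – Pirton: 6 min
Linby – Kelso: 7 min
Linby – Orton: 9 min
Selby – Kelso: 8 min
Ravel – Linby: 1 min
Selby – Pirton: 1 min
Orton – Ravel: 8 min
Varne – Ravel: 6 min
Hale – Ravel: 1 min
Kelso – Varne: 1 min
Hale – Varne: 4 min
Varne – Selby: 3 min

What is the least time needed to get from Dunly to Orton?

Enumerating some paths:
Dunly–Varne–Kelso–Ravel–Orton: 5+1+2+8 = 16
Dunly–Pirton–Ravel–Orton: 6+3+8 = 17
Cheapest is Dunly–Varne–Kelso–Ravel–Orton at 16 min.

16 min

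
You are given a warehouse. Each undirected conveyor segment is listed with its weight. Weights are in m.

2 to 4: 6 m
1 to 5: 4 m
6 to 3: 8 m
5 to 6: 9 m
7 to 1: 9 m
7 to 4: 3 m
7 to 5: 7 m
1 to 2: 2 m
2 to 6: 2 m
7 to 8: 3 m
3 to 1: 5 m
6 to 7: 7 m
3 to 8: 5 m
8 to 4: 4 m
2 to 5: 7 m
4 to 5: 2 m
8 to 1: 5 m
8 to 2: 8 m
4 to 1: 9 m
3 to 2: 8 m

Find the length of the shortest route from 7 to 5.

Compare a few routes:
7–5: 7 = 7
7–4–5: 3+2 = 5
7–8–4–5: 3+4+2 = 9
The minimum is 5 m via 7–4–5.

5 m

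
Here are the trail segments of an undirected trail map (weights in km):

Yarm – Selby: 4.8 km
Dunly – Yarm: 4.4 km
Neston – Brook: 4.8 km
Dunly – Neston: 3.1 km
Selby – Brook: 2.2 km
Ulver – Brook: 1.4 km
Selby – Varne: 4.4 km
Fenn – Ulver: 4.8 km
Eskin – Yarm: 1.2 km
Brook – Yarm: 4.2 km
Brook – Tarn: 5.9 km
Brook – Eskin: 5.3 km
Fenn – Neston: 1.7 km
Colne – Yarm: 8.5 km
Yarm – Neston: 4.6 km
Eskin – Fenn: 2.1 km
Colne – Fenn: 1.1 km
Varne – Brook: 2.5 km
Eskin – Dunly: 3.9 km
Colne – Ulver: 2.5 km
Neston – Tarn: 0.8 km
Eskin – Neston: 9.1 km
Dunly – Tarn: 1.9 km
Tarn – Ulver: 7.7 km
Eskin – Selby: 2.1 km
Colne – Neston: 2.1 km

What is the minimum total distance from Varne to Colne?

Shortest distances from Varne:
Varne: 0
Brook: 2.5  (via Varne)
Ulver: 3.9  (via Brook)
Selby: 4.4  (via Varne)
Colne: 6.4  (via Ulver)
Shortest route: Varne–Brook–Ulver–Colne = 6.4 km.

6.4 km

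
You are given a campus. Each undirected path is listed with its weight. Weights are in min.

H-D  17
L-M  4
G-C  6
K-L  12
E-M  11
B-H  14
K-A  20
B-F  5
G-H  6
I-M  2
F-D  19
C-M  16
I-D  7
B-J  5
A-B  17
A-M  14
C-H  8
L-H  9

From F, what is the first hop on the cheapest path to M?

Compare a few routes:
F → B → H → L → M: 5+14+9+4 = 32
F → D → I → M: 19+7+2 = 28
F → B → A → M: 5+17+14 = 36
Cheapest is F → D → I → M at 28 min.
So from F the first move is to D.

D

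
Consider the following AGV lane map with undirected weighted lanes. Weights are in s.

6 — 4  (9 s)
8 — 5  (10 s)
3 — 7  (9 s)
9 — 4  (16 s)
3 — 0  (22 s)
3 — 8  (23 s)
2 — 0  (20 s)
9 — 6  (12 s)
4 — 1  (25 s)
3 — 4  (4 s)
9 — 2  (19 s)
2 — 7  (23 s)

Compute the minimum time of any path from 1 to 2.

60 s

Settle nodes by increasing distance from 1:
1: 0
4: 25  (via 1)
3: 29  (via 4)
6: 34  (via 4)
7: 38  (via 3)
9: 41  (via 4)
0: 51  (via 3)
8: 52  (via 3)
2: 60  (via 9)
Shortest route: 1–4–9–2 = 60 s.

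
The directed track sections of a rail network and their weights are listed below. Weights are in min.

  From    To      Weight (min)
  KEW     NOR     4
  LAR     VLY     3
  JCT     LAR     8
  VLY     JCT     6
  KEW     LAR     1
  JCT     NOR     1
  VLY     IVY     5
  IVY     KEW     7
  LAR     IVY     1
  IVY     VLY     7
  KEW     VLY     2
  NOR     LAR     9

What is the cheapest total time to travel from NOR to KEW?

Candidate routes:
NOR–LAR–VLY–IVY–KEW: 9+3+5+7 = 24
NOR–LAR–IVY–KEW: 9+1+7 = 17
Cheapest is NOR–LAR–IVY–KEW at 17 min.

17 min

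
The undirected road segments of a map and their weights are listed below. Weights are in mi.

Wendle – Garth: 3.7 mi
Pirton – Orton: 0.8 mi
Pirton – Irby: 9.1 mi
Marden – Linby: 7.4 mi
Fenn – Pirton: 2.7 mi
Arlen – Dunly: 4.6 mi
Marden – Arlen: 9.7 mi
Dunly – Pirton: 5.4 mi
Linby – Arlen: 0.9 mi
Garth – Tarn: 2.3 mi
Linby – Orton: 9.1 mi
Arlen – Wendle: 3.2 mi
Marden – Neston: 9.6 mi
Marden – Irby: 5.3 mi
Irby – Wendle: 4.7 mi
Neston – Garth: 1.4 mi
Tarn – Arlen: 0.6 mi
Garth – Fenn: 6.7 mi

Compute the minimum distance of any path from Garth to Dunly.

7.5 mi

Settle nodes by increasing distance from Garth:
Garth: 0
Neston: 1.4  (via Garth)
Tarn: 2.3  (via Garth)
Arlen: 2.9  (via Tarn)
Wendle: 3.7  (via Garth)
Linby: 3.8  (via Arlen)
Fenn: 6.7  (via Garth)
Dunly: 7.5  (via Arlen)
Shortest route: Garth → Tarn → Arlen → Dunly = 7.5 mi.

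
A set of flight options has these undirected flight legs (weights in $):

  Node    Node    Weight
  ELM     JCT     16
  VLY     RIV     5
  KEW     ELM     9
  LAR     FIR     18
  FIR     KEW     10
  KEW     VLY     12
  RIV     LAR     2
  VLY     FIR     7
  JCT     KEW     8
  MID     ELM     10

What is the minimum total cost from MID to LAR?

Compare a few routes:
MID–ELM–JCT–KEW–VLY–RIV–LAR: 10+16+8+12+5+2 = 53
MID–ELM–KEW–VLY–RIV–LAR: 10+9+12+5+2 = 38
MID–ELM–KEW–FIR–VLY–RIV–LAR: 10+9+10+7+5+2 = 43
MID–ELM–KEW–FIR–LAR: 10+9+10+18 = 47
Cheapest is MID–ELM–KEW–VLY–RIV–LAR at $38.

$38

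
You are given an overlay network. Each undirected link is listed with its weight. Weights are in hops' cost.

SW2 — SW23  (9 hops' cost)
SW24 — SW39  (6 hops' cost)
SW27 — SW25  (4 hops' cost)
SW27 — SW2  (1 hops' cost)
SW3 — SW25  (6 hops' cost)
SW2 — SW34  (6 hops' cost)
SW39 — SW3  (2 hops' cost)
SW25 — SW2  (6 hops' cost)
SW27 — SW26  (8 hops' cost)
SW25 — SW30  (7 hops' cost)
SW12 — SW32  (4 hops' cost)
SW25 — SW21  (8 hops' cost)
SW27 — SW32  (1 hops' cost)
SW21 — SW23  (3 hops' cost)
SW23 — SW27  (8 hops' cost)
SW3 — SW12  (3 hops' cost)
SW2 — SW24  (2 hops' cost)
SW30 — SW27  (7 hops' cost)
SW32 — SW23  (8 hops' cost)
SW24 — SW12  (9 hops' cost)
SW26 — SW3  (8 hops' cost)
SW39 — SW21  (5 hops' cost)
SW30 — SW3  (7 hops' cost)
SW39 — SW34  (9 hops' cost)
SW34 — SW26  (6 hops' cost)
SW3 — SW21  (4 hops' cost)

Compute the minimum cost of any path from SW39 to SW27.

Shortest distances from SW39:
SW39: 0
SW3: 2  (via SW39)
SW12: 5  (via SW3)
SW21: 5  (via SW39)
SW24: 6  (via SW39)
SW25: 8  (via SW3)
SW2: 8  (via SW24)
SW23: 8  (via SW21)
SW30: 9  (via SW3)
SW32: 9  (via SW12)
SW34: 9  (via SW39)
SW27: 9  (via SW2)
Shortest route: SW39 → SW24 → SW2 → SW27 = 9 hops' cost.

9 hops' cost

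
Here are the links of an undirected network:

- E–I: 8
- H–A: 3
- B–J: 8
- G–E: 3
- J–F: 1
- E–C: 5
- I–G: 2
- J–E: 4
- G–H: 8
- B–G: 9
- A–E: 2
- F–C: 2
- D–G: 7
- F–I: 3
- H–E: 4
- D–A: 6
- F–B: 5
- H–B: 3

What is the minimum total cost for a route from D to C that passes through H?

Best D to H: D → A → H costing 9
Shortest H→C: H → E → C = 9
Total via H: 9 + 9 = 18.

18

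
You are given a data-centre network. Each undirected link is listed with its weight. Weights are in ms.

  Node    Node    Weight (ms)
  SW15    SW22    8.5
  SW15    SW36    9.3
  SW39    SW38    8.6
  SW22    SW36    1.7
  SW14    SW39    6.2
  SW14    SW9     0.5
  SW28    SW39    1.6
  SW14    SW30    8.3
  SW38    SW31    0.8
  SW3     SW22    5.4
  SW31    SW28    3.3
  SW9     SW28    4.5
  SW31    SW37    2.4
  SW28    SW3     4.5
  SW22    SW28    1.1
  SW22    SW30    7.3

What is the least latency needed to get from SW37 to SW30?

14.1 ms

Enumerating some paths:
SW37 - SW31 - SW28 - SW22 - SW30: 2.4+3.3+1.1+7.3 = 14.1
SW37 - SW31 - SW38 - SW39 - SW28 - SW22 - SW30: 2.4+0.8+8.6+1.6+1.1+7.3 = 21.8
SW37 - SW31 - SW28 - SW9 - SW14 - SW30: 2.4+3.3+4.5+0.5+8.3 = 19
SW37 - SW31 - SW28 - SW39 - SW14 - SW30: 2.4+3.3+1.6+6.2+8.3 = 21.8
Cheapest is SW37 - SW31 - SW28 - SW22 - SW30 at 14.1 ms.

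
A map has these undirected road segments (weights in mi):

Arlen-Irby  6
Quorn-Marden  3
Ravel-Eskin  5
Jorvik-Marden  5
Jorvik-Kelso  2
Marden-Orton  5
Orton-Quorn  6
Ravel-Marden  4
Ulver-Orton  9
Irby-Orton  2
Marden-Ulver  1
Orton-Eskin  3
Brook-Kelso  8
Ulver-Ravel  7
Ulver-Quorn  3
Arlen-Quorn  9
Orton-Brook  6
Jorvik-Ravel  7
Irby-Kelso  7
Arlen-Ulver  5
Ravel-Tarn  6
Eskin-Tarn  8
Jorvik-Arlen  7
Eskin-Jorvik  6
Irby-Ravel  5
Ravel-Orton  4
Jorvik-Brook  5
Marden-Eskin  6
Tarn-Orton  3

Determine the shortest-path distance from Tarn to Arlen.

Compare a few routes:
Tarn - Orton - Irby - Arlen: 3+2+6 = 11
Tarn - Orton - Marden - Ulver - Arlen: 3+5+1+5 = 14
Cheapest is Tarn - Orton - Irby - Arlen at 11 mi.

11 mi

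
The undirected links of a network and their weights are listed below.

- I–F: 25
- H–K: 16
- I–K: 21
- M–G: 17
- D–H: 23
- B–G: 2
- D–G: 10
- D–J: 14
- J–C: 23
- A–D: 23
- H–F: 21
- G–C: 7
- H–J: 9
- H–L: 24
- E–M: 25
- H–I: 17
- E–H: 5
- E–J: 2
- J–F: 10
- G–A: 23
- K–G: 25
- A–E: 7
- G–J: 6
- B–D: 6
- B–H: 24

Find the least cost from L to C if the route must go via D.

Shortest L→D: L–H–E–J–D = 45
Best D to C: D–B–G–C costing 15
Total via D: 45 + 15 = 60.

60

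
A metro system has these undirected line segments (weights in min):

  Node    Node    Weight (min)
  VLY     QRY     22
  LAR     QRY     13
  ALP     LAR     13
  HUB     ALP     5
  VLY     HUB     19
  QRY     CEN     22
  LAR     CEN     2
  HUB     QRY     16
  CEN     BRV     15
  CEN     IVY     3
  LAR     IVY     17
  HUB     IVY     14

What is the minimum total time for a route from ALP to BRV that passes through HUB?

37 min

Shortest ALP→HUB: ALP–HUB = 5
Best HUB to BRV: HUB–IVY–CEN–BRV costing 32
Total via HUB: 5 + 32 = 37 min.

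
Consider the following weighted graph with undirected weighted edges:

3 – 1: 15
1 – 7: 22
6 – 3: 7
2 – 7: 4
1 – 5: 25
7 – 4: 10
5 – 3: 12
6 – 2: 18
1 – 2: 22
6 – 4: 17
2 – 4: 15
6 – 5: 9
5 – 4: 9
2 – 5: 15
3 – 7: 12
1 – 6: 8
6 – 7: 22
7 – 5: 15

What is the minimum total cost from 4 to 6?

Compare a few routes:
4 → 6: 17 = 17
4 → 5 → 6: 9+9 = 18
4 → 7 → 3 → 6: 10+12+7 = 29
4 → 5 → 3 → 6: 9+12+7 = 28
The minimum is 17 via 4 → 6.

17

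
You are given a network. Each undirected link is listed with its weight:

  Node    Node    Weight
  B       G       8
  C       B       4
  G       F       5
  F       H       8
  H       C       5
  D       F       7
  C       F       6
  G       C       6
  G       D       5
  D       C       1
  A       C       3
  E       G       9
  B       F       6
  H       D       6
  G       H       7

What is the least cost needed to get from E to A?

Settle nodes by increasing distance from E:
E: 0
G: 9  (via E)
D: 14  (via G)
F: 14  (via G)
C: 15  (via G)
H: 16  (via G)
B: 17  (via G)
A: 18  (via C)
Shortest route: E–G–C–A = 18.

18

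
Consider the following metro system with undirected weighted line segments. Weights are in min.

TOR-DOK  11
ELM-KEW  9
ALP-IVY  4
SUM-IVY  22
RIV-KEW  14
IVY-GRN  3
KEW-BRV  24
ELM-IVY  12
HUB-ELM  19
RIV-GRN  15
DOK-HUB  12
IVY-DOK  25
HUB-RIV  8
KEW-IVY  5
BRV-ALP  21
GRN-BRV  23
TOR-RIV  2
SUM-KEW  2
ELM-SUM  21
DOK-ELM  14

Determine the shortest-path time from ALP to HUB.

Settle nodes by increasing distance from ALP:
ALP: 0
IVY: 4  (via ALP)
GRN: 7  (via IVY)
KEW: 9  (via IVY)
SUM: 11  (via KEW)
ELM: 16  (via IVY)
BRV: 21  (via ALP)
RIV: 22  (via GRN)
TOR: 24  (via RIV)
DOK: 29  (via IVY)
HUB: 30  (via RIV)
Shortest route: ALP–IVY–GRN–RIV–HUB = 30 min.

30 min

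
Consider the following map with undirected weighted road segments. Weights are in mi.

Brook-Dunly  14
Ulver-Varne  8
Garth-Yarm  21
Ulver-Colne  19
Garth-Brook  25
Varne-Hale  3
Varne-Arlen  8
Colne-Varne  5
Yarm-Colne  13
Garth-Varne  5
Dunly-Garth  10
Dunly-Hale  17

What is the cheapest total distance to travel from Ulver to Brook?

37 mi

Settle nodes by increasing distance from Ulver:
Ulver: 0
Varne: 8  (via Ulver)
Hale: 11  (via Varne)
Colne: 13  (via Varne)
Garth: 13  (via Varne)
Arlen: 16  (via Varne)
Dunly: 23  (via Garth)
Yarm: 26  (via Colne)
Brook: 37  (via Dunly)
Shortest route: Ulver–Varne–Garth–Dunly–Brook = 37 mi.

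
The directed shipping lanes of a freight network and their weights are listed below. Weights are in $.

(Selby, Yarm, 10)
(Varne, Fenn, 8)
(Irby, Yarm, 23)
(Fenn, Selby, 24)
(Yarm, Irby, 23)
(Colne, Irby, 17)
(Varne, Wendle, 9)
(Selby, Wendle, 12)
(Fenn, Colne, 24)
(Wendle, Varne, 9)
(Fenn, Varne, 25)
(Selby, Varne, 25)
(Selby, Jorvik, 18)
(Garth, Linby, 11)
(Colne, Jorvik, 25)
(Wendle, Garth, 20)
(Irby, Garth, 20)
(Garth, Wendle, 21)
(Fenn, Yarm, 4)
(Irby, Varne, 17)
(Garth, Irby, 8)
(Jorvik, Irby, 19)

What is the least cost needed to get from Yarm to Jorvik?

$90

Running Dijkstra from Yarm:
Yarm: 0
Irby: 23  (via Yarm)
Varne: 40  (via Irby)
Garth: 43  (via Irby)
Fenn: 48  (via Varne)
Wendle: 49  (via Varne)
Linby: 54  (via Garth)
Colne: 72  (via Fenn)
Selby: 72  (via Fenn)
Jorvik: 90  (via Selby)
Shortest route: Yarm → Irby → Varne → Fenn → Selby → Jorvik = $90.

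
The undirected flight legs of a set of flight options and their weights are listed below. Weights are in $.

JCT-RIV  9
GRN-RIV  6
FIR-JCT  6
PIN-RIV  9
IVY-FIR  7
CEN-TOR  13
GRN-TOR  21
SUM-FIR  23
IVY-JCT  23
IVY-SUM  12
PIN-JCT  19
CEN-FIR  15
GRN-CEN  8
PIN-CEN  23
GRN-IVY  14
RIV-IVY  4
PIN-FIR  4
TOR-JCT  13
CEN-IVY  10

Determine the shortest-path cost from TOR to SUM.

Running Dijkstra from TOR:
TOR: 0
CEN: 13  (via TOR)
JCT: 13  (via TOR)
FIR: 19  (via JCT)
GRN: 21  (via TOR)
RIV: 22  (via JCT)
IVY: 23  (via CEN)
PIN: 23  (via FIR)
SUM: 35  (via IVY)
Shortest route: TOR–CEN–IVY–SUM = $35.

$35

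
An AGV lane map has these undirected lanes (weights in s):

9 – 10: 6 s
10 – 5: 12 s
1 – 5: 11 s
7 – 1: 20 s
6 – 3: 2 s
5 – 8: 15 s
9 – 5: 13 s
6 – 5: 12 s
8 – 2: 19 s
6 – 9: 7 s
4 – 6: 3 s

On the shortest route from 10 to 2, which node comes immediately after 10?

5

Compare a few routes:
10 → 5 → 8 → 2: 12+15+19 = 46
10 → 9 → 5 → 8 → 2: 6+13+15+19 = 53
10 → 9 → 6 → 5 → 8 → 2: 6+7+12+15+19 = 59
The minimum is 46 s via 10 → 5 → 8 → 2.
So from 10 the first move is to 5.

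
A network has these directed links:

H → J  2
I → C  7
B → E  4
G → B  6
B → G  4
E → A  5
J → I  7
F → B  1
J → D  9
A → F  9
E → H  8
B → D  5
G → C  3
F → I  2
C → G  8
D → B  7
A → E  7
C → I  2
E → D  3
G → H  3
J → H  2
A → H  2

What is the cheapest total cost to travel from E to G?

14

Shortest distances from E:
E: 0
D: 3  (via E)
A: 5  (via E)
H: 7  (via A)
J: 9  (via H)
B: 10  (via D)
F: 14  (via A)
G: 14  (via B)
Shortest route: E–D–B–G = 14.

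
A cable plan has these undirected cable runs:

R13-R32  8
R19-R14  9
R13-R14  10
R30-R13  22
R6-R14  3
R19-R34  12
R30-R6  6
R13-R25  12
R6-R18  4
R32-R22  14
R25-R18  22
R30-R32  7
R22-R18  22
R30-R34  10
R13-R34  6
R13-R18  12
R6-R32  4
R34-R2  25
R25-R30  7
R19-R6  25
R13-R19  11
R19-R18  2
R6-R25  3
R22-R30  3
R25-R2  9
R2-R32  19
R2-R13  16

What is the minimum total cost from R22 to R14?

Candidate routes:
R22 → R30 → R6 → R14: 3+6+3 = 12
R22 → R32 → R6 → R14: 14+4+3 = 21
R22 → R30 → R32 → R6 → R14: 3+7+4+3 = 17
R22 → R30 → R25 → R6 → R14: 3+7+3+3 = 16
The minimum is 12 via R22 → R30 → R6 → R14.

12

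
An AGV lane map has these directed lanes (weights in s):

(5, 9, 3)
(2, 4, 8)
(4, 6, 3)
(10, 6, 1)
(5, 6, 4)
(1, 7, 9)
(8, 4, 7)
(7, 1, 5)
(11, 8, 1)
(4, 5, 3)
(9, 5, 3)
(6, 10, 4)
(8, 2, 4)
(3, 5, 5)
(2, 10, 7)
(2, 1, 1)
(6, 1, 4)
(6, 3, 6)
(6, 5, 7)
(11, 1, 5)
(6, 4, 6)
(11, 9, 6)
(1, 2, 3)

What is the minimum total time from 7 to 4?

16 s

Candidate routes:
7 - 1 - 2 - 10 - 6 - 4: 5+3+7+1+6 = 22
7 - 1 - 2 - 4: 5+3+8 = 16
The minimum is 16 s via 7 - 1 - 2 - 4.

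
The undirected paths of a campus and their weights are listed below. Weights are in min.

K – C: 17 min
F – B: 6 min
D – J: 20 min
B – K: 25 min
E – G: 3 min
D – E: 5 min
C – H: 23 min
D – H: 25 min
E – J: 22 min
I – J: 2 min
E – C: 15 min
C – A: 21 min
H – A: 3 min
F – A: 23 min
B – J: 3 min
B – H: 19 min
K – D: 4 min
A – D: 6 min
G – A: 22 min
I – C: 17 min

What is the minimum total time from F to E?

Running Dijkstra from F:
F: 0
B: 6  (via F)
J: 9  (via B)
I: 11  (via J)
A: 23  (via F)
H: 25  (via B)
C: 28  (via I)
D: 29  (via J)
E: 31  (via J)
Shortest route: F–B–J–E = 31 min.

31 min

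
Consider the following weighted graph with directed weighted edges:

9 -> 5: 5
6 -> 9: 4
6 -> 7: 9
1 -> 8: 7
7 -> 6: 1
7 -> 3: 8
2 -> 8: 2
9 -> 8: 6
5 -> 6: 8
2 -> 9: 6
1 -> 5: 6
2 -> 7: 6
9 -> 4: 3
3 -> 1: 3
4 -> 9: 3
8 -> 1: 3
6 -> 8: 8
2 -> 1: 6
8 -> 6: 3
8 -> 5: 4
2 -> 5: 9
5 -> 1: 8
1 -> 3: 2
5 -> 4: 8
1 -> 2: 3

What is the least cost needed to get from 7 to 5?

Settle nodes by increasing distance from 7:
7: 0
6: 1  (via 7)
9: 5  (via 6)
3: 8  (via 7)
4: 8  (via 9)
8: 9  (via 6)
5: 10  (via 9)
Shortest route: 7 → 6 → 9 → 5 = 10.

10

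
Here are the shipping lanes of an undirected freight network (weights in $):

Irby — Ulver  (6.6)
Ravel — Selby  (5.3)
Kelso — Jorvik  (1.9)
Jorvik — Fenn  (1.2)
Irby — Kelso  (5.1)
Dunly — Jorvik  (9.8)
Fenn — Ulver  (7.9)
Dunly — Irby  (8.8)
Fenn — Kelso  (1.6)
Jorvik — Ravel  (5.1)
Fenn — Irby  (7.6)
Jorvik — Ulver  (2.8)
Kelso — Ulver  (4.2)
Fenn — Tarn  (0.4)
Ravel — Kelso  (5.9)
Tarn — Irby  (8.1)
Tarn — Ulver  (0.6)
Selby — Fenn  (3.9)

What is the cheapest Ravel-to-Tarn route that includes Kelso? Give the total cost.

Shortest Ravel→Kelso: Ravel–Kelso = 5.9
Best Kelso to Tarn: Kelso–Fenn–Tarn costing 2
Total via Kelso: 5.9 + 2 = $7.9.

$7.9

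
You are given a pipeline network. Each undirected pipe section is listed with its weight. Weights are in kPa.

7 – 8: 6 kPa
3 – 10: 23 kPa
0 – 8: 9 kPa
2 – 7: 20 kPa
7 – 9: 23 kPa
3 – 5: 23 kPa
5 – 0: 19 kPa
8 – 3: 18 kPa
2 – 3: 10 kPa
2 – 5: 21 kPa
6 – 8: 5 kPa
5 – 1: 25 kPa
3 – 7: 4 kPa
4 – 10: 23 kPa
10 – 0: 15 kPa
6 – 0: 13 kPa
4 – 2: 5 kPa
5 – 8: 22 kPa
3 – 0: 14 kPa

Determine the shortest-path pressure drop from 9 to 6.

34 kPa

Candidate routes:
9–7–3–8–6: 23+4+18+5 = 50
9–7–3–0–6: 23+4+14+13 = 54
9–7–8–0–6: 23+6+9+13 = 51
9–7–8–6: 23+6+5 = 34
The minimum is 34 kPa via 9–7–8–6.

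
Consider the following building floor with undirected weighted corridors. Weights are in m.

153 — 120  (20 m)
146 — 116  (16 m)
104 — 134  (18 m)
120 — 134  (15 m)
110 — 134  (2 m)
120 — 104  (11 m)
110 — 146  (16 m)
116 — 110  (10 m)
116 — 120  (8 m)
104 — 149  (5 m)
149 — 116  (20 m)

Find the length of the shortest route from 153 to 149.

36 m

Shortest distances from 153:
153: 0
120: 20  (via 153)
116: 28  (via 120)
104: 31  (via 120)
134: 35  (via 120)
149: 36  (via 104)
Shortest route: 153 → 120 → 104 → 149 = 36 m.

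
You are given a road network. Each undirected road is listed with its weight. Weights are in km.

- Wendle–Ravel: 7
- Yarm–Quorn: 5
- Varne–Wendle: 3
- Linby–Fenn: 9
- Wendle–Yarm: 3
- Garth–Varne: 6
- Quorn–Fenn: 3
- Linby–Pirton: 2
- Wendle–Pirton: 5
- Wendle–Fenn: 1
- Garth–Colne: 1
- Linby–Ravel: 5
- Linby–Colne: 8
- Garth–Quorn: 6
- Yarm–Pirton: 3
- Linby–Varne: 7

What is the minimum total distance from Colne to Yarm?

Settle nodes by increasing distance from Colne:
Colne: 0
Garth: 1  (via Colne)
Quorn: 7  (via Garth)
Varne: 7  (via Garth)
Linby: 8  (via Colne)
Pirton: 10  (via Linby)
Wendle: 10  (via Varne)
Fenn: 10  (via Quorn)
Yarm: 12  (via Quorn)
Shortest route: Colne–Garth–Quorn–Yarm = 12 km.

12 km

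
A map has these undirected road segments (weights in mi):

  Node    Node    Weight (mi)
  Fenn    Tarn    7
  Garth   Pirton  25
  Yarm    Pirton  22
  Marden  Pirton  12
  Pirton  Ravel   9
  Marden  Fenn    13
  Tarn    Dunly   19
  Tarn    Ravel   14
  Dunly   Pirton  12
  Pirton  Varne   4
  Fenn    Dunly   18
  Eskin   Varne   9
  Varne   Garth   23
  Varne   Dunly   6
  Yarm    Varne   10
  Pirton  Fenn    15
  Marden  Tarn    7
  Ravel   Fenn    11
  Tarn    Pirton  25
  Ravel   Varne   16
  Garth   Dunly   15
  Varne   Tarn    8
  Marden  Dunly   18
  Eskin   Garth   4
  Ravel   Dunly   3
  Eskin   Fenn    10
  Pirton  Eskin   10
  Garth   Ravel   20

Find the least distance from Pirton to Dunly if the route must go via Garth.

Best Pirton to Garth: Pirton → Eskin → Garth costing 14
Shortest Garth→Dunly: Garth → Dunly = 15
Total via Garth: 14 + 15 = 29 mi.

29 mi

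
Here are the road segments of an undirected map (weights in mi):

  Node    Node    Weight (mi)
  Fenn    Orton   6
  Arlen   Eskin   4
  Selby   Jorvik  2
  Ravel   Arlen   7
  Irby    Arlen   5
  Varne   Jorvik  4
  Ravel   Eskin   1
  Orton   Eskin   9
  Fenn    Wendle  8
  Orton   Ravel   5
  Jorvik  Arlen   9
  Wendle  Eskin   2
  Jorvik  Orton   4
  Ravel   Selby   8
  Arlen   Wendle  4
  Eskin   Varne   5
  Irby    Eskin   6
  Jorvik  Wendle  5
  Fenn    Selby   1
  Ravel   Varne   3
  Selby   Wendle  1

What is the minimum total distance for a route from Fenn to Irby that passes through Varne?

17 mi

Best Fenn to Varne: Fenn–Selby–Jorvik–Varne costing 7
Best Varne to Irby: Varne–Ravel–Eskin–Irby costing 10
Total via Varne: 7 + 10 = 17 mi.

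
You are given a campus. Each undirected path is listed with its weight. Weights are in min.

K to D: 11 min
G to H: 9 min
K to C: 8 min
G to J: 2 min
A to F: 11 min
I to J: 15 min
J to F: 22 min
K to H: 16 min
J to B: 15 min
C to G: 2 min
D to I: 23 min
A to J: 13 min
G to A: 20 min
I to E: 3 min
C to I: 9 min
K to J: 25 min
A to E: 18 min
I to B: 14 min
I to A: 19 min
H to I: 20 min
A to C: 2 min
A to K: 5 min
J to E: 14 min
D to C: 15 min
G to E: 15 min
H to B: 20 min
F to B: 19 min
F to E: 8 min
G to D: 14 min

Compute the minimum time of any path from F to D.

27 min

Shortest distances from F:
F: 0
E: 8  (via F)
A: 11  (via F)
I: 11  (via E)
C: 13  (via A)
G: 15  (via C)
K: 16  (via A)
J: 17  (via G)
B: 19  (via F)
H: 24  (via G)
D: 27  (via K)
Shortest route: F → A → K → D = 27 min.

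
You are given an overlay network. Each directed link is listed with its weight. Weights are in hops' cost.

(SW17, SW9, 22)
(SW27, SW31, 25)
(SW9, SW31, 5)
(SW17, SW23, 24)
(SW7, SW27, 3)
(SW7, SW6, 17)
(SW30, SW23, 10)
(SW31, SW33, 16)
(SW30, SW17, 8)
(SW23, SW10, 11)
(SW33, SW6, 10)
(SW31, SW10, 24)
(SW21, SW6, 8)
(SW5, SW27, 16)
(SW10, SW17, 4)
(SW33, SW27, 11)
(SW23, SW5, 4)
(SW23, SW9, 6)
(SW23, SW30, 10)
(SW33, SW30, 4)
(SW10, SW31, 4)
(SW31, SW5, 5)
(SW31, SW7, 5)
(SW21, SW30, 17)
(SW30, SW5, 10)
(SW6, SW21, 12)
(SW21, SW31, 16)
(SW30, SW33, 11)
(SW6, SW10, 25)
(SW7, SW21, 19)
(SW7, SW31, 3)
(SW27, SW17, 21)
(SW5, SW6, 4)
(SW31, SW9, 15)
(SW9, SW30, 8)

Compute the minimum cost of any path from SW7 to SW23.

Settle nodes by increasing distance from SW7:
SW7: 0
SW27: 3  (via SW7)
SW31: 3  (via SW7)
SW5: 8  (via SW31)
SW6: 12  (via SW5)
SW9: 18  (via SW31)
SW21: 19  (via SW7)
SW33: 19  (via SW31)
SW30: 23  (via SW33)
SW17: 24  (via SW27)
SW10: 27  (via SW31)
SW23: 33  (via SW30)
Shortest route: SW7–SW31–SW33–SW30–SW23 = 33 hops' cost.

33 hops' cost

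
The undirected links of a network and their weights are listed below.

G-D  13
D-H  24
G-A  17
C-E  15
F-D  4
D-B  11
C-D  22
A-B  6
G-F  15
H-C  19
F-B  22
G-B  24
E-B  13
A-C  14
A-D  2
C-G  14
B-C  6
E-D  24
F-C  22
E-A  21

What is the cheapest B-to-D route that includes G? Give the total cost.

Shortest B→G: B → C → G = 20
Shortest G→D: G → D = 13
Total via G: 20 + 13 = 33.

33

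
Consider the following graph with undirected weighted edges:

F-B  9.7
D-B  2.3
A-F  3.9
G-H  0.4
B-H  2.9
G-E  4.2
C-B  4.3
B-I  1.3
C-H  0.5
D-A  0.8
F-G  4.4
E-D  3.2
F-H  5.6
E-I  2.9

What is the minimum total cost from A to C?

Compare a few routes:
A - D - E - G - H - C: 0.8+3.2+4.2+0.4+0.5 = 9.1
A - D - B - H - C: 0.8+2.3+2.9+0.5 = 6.5
A - D - B - C: 0.8+2.3+4.3 = 7.4
The minimum is 6.5 via A - D - B - H - C.

6.5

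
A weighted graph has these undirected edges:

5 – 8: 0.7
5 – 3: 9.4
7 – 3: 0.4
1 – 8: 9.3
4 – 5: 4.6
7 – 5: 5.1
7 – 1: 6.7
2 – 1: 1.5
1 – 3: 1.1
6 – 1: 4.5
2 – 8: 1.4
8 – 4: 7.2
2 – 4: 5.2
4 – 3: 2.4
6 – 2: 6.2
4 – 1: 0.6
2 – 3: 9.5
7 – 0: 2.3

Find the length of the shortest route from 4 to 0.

4.4

Running Dijkstra from 4:
4: 0
1: 0.6  (via 4)
3: 1.7  (via 1)
2: 2.1  (via 1)
7: 2.1  (via 3)
8: 3.5  (via 2)
5: 4.2  (via 8)
0: 4.4  (via 7)
Shortest route: 4 → 1 → 3 → 7 → 0 = 4.4.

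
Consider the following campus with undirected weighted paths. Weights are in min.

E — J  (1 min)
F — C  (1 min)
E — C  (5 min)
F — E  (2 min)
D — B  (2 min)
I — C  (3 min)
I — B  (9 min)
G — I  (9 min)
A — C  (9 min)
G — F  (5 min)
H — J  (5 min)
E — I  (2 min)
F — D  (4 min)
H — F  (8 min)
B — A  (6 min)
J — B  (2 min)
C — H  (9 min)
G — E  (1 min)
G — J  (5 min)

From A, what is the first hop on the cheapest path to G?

Candidate routes:
A–C–F–E–G: 9+1+2+1 = 13
A–B–J–E–G: 6+2+1+1 = 10
Cheapest is A–B–J–E–G at 10 min.
So from A the first move is to B.

B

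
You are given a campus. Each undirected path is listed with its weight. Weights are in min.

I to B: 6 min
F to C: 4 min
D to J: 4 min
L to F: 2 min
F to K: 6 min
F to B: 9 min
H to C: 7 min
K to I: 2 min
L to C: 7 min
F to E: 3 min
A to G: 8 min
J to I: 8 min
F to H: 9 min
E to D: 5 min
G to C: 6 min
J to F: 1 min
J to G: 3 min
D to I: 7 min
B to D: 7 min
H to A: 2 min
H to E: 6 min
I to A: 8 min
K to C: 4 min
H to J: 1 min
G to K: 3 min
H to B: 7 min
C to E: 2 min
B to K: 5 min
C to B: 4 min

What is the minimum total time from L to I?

Candidate routes:
L–F–J–G–K–I: 2+1+3+3+2 = 11
L–F–J–I: 2+1+8 = 11
L–F–K–I: 2+6+2 = 10
Cheapest is L–F–K–I at 10 min.

10 min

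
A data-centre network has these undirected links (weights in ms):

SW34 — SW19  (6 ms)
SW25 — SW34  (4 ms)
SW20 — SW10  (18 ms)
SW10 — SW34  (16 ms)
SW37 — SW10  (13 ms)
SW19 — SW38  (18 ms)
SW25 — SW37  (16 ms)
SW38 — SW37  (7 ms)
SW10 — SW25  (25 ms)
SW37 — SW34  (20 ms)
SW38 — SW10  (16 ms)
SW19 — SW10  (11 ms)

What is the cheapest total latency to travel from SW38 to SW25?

Candidate routes:
SW38 - SW10 - SW34 - SW25: 16+16+4 = 36
SW38 - SW37 - SW25: 7+16 = 23
SW38 - SW19 - SW34 - SW25: 18+6+4 = 28
SW38 - SW37 - SW34 - SW25: 7+20+4 = 31
The minimum is 23 ms via SW38 - SW37 - SW25.

23 ms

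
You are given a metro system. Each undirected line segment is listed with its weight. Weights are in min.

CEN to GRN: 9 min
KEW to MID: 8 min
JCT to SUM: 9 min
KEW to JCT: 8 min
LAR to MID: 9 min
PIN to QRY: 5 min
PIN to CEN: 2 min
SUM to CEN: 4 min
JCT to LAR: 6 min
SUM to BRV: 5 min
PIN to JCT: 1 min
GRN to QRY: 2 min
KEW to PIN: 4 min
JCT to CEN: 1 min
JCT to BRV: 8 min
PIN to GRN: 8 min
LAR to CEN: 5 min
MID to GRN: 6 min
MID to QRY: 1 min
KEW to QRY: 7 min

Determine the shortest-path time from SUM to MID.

12 min

Candidate routes:
SUM - CEN - PIN - QRY - MID: 4+2+5+1 = 12
SUM - JCT - PIN - QRY - MID: 9+1+5+1 = 16
The minimum is 12 min via SUM - CEN - PIN - QRY - MID.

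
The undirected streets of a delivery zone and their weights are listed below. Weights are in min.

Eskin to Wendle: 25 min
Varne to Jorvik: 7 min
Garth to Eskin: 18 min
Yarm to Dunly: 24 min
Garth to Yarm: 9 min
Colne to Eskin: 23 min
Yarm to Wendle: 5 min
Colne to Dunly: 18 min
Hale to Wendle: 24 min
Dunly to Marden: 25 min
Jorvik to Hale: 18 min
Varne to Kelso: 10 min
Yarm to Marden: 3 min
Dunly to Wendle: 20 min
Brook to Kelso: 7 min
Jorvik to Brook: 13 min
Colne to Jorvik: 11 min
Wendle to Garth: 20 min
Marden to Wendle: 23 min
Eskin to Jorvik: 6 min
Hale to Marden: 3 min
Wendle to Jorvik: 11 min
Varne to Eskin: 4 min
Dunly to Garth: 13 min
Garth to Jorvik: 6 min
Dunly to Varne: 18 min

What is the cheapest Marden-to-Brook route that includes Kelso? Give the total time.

42 min

Shortest Marden→Kelso: Marden–Yarm–Garth–Jorvik–Varne–Kelso = 35
Shortest Kelso→Brook: Kelso–Brook = 7
Total via Kelso: 35 + 7 = 42 min.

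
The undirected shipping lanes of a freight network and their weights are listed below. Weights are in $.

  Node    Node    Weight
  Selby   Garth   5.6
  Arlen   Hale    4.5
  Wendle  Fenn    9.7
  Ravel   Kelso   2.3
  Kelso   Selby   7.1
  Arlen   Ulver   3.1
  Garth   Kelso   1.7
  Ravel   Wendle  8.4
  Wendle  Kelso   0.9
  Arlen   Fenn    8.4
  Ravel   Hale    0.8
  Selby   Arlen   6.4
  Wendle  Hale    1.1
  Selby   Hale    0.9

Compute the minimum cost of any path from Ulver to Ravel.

$8.4

Enumerating some paths:
Ulver–Arlen–Hale–Ravel: 3.1+4.5+0.8 = 8.4
Ulver–Arlen–Hale–Wendle–Kelso–Ravel: 3.1+4.5+1.1+0.9+2.3 = 11.9
Ulver–Arlen–Selby–Hale–Ravel: 3.1+6.4+0.9+0.8 = 11.2
The minimum is $8.4 via Ulver–Arlen–Hale–Ravel.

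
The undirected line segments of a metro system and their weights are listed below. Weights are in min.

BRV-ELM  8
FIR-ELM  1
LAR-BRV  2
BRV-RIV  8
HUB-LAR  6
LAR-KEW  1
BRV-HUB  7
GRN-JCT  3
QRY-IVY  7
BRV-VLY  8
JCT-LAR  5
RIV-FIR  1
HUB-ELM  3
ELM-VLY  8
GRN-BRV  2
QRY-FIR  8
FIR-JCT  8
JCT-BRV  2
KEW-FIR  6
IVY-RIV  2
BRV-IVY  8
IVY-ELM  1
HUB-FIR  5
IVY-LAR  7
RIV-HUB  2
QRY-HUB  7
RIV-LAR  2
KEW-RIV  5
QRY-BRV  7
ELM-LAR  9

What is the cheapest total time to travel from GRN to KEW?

5 min

Compare a few routes:
GRN–JCT–BRV–LAR–KEW: 3+2+2+1 = 8
GRN–BRV–LAR–KEW: 2+2+1 = 5
Cheapest is GRN–BRV–LAR–KEW at 5 min.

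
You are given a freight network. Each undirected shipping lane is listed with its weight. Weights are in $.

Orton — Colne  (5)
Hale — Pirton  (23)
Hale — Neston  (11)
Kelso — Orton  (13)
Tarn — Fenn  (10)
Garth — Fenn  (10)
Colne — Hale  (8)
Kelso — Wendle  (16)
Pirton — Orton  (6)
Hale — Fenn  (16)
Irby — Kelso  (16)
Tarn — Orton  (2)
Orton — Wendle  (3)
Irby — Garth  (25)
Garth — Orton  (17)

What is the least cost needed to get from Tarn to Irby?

Shortest distances from Tarn:
Tarn: 0
Orton: 2  (via Tarn)
Wendle: 5  (via Orton)
Colne: 7  (via Orton)
Pirton: 8  (via Orton)
Fenn: 10  (via Tarn)
Hale: 15  (via Colne)
Kelso: 15  (via Orton)
Garth: 19  (via Orton)
Neston: 26  (via Hale)
Irby: 31  (via Kelso)
Shortest route: Tarn–Orton–Kelso–Irby = $31.

$31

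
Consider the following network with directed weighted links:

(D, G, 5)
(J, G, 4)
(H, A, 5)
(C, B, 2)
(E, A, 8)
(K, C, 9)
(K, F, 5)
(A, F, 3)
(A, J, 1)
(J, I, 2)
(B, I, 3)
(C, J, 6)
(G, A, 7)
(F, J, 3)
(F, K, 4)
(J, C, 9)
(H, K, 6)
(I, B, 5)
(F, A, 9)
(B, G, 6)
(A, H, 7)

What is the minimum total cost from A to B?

Candidate routes:
A–J–I–B: 1+2+5 = 8
A–J–C–B: 1+9+2 = 12
The minimum is 8 via A–J–I–B.

8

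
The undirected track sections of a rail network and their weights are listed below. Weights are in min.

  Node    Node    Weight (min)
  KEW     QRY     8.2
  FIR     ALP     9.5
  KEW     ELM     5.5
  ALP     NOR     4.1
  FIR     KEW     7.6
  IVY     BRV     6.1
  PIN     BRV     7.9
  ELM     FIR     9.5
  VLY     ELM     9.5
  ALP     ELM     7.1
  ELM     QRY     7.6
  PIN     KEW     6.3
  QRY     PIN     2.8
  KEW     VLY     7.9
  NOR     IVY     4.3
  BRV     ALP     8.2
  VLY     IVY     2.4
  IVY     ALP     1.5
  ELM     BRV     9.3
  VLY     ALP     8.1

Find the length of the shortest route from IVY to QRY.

Settle nodes by increasing distance from IVY:
IVY: 0
ALP: 1.5  (via IVY)
VLY: 2.4  (via IVY)
NOR: 4.3  (via IVY)
BRV: 6.1  (via IVY)
ELM: 8.6  (via ALP)
KEW: 10.3  (via VLY)
FIR: 11  (via ALP)
PIN: 14  (via BRV)
QRY: 16.2  (via ELM)
Shortest route: IVY–ALP–ELM–QRY = 16.2 min.

16.2 min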